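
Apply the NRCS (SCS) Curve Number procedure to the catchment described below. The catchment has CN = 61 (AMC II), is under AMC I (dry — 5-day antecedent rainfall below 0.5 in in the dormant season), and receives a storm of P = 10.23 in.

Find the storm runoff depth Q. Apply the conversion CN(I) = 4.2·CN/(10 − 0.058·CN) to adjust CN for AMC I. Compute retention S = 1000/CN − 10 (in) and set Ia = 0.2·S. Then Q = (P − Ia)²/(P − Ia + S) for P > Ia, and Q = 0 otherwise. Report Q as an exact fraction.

CN(I) from CN(II)=61: (4.2·61)/(10 − 0.058·61) = 42700/1077 ≈ 39.647
Max retention: S = 1000/(42700/1077) − 10 = 6500/427 in (≈ 15.222 in)
Initial abstraction Ia = S/5 = (6500/427)/5 = 1300/427 ≈ 3.044 in
Since P=10.230 > Ia=3.044: effective rainfall P−Ia = 306821/42700 in
Runoff Q = (P−Ia)²/(P−Ia+S) = (7.186)²/(7.186+15.222) = 94139126041/40856256700 ≈ 2.304 in

Q = 94139126041/40856256700 in ≈ 2.304 in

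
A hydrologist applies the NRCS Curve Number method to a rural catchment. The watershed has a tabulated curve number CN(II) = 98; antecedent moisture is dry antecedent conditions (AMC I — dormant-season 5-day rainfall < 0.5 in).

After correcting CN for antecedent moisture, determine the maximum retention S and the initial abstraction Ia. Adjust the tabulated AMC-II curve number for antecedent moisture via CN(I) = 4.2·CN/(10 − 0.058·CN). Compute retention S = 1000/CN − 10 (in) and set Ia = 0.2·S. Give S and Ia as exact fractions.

Dry (AMC I): CN(I) = 4.2·98/(10 − 0.058·98) = (2058/5)/(1079/250) = 102900/1079 ≈ 95.366
S = 1000/(102900/1079) − 10 = 500/1029 in ≈ 0.486 in
Ia = 0.2S: 0.2·0.486 = 0.097 in (exactly 100/1029)

S = 500/1029 in ≈ 0.486 in; Ia = 100/1029 in ≈ 0.097 in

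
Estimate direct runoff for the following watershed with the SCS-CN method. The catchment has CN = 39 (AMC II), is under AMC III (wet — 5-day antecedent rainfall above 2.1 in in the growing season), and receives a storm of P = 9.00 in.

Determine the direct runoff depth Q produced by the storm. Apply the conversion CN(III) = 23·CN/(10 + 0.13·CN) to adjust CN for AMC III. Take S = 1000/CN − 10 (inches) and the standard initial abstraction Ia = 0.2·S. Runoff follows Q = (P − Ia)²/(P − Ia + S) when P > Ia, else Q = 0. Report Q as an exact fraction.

CN(III) from CN(II)=39: (23·39)/(10 + 0.13·39) = 89700/1507 ≈ 59.522
Max retention: S = 1000/(89700/1507) − 10 = 6100/897 in (≈ 6.800 in)
Initial abstraction Ia = S/5 = (6100/897)/5 = 1220/897 ≈ 1.360 in
Since P=9.000 > Ia=1.360: effective rainfall P−Ia = 6853/897 in
Q = (6853/897)²/((6853/897) + 6100/897) = (46963609/804609)/(12953/897) = 46963609/11618841 in ≈ 4.042 in

Q = 46963609/11618841 in ≈ 4.042 in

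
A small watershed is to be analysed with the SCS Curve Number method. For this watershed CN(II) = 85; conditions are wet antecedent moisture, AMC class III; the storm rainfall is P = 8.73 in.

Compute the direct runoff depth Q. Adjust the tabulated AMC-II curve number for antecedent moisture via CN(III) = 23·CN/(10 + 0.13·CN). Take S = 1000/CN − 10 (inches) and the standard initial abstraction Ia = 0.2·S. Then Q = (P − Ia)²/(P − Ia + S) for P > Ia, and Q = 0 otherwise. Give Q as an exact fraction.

Q = 37484975883/4761637100 in ≈ 7.872 in

CN(III) from CN(II)=85: (23·85)/(10 + 0.13·85) = 39100/421 ≈ 92.874
Max retention: S = 1000/(39100/421) − 10 = 300/391 in (≈ 0.767 in)
Ia = 0.2·(300/391) = 60/391 in ≈ 0.153 in
P − Ia = 8.730 − 0.153 = 335343/39100 ≈ 8.577 in (> 0, runoff occurs)
Q = (335343/39100)²/((335343/39100) + 300/391) = (112454927649/1528810000)/(365343/39100) = 37484975883/4761637100 in ≈ 7.872 in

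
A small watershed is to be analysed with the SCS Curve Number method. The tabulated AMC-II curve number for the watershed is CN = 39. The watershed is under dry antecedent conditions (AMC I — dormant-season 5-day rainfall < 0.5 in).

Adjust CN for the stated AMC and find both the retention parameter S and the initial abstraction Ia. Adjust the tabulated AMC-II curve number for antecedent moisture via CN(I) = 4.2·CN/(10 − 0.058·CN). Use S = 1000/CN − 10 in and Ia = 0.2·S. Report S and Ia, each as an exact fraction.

S = 30500/819 in ≈ 37.241 in; Ia = 6100/819 in ≈ 7.448 in

Dry (AMC I): CN(I) = 4.2·39/(10 − 0.058·39) = (819/5)/(3869/500) = 81900/3869 ≈ 21.168
Max retention: S = 1000/(81900/3869) − 10 = 30500/819 in (≈ 37.241 in)
Ia = 0.2·(30500/819) = 6100/819 in ≈ 7.448 in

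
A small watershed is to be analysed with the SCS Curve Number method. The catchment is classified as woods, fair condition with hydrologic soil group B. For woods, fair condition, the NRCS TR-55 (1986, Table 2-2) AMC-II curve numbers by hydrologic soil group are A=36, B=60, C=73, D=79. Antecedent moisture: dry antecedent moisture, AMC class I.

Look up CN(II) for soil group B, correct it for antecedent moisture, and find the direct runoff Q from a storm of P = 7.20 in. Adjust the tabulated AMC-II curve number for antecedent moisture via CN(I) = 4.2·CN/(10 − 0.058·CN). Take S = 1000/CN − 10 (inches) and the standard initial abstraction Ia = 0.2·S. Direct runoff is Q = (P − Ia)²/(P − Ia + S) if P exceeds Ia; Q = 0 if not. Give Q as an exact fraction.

Q = 401956/493605 in ≈ 0.814 in

NRCS table: woods, fair condition, soil group B → CN(II) = 60
CN(I) from CN(II)=60: (4.2·60)/(10 − 0.058·60) = 6300/163 ≈ 38.650
S = 1000/(6300/163) − 10 = 1000/63 in ≈ 15.873 in
Initial abstraction Ia = S/5 = (1000/63)/5 = 200/63 ≈ 3.175 in
Excess rainfall: 7.200 − 3.175 = 4.025 in; P > Ia so Q > 0
Q: (1268/315)² ÷ (6268/315) = 401956/493605 in (≈ 0.814 in)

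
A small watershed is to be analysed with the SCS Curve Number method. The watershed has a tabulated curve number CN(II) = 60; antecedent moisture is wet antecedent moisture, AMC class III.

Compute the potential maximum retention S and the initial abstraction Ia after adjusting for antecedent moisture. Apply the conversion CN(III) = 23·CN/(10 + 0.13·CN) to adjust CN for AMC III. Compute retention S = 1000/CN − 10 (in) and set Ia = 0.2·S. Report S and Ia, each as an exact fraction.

S = 200/69 in ≈ 2.899 in; Ia = 40/69 in ≈ 0.580 in

CN(III) from CN(II)=60: (23·60)/(10 + 0.13·60) = 6900/89 ≈ 77.528
Max retention: S = 1000/(6900/89) − 10 = 200/69 in (≈ 2.899 in)
Initial abstraction Ia = S/5 = (200/69)/5 = 40/69 ≈ 0.580 in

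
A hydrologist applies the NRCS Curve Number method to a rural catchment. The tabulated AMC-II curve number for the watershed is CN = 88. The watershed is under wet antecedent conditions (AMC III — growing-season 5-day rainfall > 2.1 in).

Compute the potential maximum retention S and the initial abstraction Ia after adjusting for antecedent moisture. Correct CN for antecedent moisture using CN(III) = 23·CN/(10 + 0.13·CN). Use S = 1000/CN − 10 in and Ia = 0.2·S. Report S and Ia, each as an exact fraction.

S = 150/253 in ≈ 0.593 in; Ia = 30/253 in ≈ 0.119 in

Adjust CN=88 to AMC III: 23·88/(10 + 0.13·88) → 2024 ÷ (536/25) = 6325/67 ≈ 94.403
Max retention: S = 1000/(6325/67) − 10 = 150/253 in (≈ 0.593 in)
Ia = 0.2·(150/253) = 30/253 in ≈ 0.119 in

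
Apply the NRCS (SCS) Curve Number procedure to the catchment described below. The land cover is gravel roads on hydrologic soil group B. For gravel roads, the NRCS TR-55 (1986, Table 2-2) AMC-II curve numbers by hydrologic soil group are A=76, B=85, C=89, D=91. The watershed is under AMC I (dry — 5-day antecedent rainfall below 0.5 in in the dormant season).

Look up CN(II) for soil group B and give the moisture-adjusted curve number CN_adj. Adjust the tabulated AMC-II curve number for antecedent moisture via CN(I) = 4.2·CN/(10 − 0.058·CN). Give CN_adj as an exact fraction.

CN_adj = 11900/169 ≈ 70.414

NRCS table: gravel roads, soil group B → CN(II) = 85
CN(I) from CN(II)=85: (4.2·85)/(10 − 0.058·85) = 11900/169 ≈ 70.414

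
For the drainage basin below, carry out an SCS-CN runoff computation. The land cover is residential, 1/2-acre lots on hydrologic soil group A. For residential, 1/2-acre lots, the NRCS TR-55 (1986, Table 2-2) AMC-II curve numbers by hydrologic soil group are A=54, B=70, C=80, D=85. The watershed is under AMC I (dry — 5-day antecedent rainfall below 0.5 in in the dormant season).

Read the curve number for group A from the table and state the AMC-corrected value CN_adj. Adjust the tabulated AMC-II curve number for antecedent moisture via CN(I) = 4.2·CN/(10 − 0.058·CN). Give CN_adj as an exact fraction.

NRCS table: residential, 1/2-acre lots, soil group A → CN(II) = 54
CN(I) from CN(II)=54: (4.2·54)/(10 − 0.058·54) = 56700/1717 ≈ 33.023

CN_adj = 56700/1717 ≈ 33.023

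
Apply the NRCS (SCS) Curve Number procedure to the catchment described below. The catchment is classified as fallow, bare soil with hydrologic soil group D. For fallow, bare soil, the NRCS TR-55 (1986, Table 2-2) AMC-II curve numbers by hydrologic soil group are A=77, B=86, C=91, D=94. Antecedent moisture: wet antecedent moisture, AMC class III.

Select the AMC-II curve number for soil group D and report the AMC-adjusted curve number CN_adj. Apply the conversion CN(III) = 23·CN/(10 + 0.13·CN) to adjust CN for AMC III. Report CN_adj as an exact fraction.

NRCS table: fallow, bare soil, soil group D → CN(II) = 94
CN(III) from CN(II)=94: (23·94)/(10 + 0.13·94) = 108100/1111 ≈ 97.300

CN_adj = 108100/1111 ≈ 97.300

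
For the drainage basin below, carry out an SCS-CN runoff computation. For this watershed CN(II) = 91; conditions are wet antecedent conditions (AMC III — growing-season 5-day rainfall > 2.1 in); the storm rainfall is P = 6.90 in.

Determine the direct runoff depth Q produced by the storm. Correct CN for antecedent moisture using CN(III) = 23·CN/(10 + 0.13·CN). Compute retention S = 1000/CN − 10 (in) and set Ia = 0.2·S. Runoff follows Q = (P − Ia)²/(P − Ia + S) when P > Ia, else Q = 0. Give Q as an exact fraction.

Wet (AMC III): CN(III) = 23·91/(10 + 0.13·91) = 2093/(2183/100) = 209300/2183 ≈ 95.877
Retention S: 1000/CN − 10 with CN=95.877 → S = 900/2093 ≈ 0.430 in
Ia = 0.2S: 0.2·0.430 = 0.086 in (exactly 180/2093)
Since P=6.900 > Ia=0.086: effective rainfall P−Ia = 142617/20930 in
Q = (142617/20930)²/((142617/20930) + 900/2093) = (20339608689/438064900)/(151617/20930) = 6779869563/1057781270 in ≈ 6.410 in

Q = 6779869563/1057781270 in ≈ 6.410 in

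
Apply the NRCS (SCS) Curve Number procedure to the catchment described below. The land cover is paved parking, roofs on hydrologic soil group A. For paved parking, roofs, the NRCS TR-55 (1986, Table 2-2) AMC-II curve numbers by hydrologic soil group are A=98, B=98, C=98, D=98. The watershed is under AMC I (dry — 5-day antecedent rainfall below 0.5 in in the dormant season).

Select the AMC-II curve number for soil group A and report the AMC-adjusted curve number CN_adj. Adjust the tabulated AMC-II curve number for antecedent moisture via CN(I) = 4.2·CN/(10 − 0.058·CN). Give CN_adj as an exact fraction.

CN_adj = 102900/1079 ≈ 95.366

NRCS table: paved parking, roofs, soil group A → CN(II) = 98
CN(I) from CN(II)=98: (4.2·98)/(10 − 0.058·98) = 102900/1079 ≈ 95.366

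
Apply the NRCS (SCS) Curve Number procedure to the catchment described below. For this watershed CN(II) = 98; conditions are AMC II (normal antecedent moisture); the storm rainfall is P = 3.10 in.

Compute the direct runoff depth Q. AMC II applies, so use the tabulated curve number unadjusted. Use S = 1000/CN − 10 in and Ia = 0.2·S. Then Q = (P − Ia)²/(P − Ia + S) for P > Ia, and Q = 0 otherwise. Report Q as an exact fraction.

CN(II) = 98; AMC II needs no correction.
S = 1000/98 − 10 = 10/49 in ≈ 0.204 in
Initial abstraction Ia = S/5 = (10/49)/5 = 2/49 ≈ 0.041 in
Excess rainfall: 3.100 − 0.041 = 3.059 in; P > Ia so Q > 0
Runoff Q = (P−Ia)²/(P−Ia+S) = (3.059)²/(3.059+0.204) = 2247001/783510 ≈ 2.868 in

Q = 2247001/783510 in ≈ 2.868 in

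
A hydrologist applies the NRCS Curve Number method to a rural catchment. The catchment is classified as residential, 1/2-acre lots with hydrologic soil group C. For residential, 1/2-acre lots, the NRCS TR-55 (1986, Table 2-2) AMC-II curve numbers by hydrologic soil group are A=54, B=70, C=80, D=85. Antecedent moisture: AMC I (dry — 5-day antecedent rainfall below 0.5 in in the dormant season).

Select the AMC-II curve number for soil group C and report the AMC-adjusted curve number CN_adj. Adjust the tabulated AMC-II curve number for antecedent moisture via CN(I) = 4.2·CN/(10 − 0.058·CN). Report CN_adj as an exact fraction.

NRCS table: residential, 1/2-acre lots, soil group C → CN(II) = 80
Adjust CN=80 to AMC I: 4.2·80/(10 − 0.058·80) → 336 ÷ (134/25) = 4200/67 ≈ 62.687

CN_adj = 4200/67 ≈ 62.687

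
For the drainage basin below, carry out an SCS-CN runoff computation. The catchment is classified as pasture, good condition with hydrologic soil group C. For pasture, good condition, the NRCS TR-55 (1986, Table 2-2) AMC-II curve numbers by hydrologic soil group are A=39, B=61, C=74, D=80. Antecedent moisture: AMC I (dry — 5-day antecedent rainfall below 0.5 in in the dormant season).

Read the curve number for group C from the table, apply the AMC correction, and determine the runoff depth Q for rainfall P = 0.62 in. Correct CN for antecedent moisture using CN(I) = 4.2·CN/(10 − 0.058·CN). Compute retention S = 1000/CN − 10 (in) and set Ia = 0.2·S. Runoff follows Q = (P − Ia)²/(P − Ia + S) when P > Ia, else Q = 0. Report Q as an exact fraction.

Q = 0 in ≈ 0.000 in

NRCS table: pasture, good condition, soil group C → CN(II) = 74
CN(I) from CN(II)=74: (4.2·74)/(10 − 0.058·74) = 77700/1427 ≈ 54.450
Max retention: S = 1000/(77700/1427) − 10 = 6500/777 in (≈ 8.366 in)
Initial abstraction Ia = S/5 = (6500/777)/5 = 1300/777 ≈ 1.673 in
P = 0.620 ≤ Ia = 1.673 in: entire storm abstracted, Q = 0.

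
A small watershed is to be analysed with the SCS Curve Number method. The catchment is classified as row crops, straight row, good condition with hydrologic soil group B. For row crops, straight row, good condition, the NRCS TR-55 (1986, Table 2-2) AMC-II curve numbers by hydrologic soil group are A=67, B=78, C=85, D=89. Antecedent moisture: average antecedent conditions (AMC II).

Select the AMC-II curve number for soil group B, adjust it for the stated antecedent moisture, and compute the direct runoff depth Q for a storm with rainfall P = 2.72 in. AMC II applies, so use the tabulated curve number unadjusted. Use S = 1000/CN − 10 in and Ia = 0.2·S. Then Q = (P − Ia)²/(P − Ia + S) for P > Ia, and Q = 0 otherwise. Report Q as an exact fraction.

NRCS table: row crops, straight row, good condition, soil group B → CN(II) = 78
Average conditions: CN = 78 (no AMC adjustment).
S = 1000/78 − 10 = 110/39 in ≈ 2.821 in
Ia = 0.2·(110/39) = 22/39 in ≈ 0.564 in
P − Ia = 2.720 − 0.564 = 2102/975 ≈ 2.156 in (> 0, runoff occurs)
Runoff Q = (P−Ia)²/(P−Ia+S) = (2.156)²/(2.156+2.821) = 1104601/1182675 ≈ 0.934 in

Q = 1104601/1182675 in ≈ 0.934 in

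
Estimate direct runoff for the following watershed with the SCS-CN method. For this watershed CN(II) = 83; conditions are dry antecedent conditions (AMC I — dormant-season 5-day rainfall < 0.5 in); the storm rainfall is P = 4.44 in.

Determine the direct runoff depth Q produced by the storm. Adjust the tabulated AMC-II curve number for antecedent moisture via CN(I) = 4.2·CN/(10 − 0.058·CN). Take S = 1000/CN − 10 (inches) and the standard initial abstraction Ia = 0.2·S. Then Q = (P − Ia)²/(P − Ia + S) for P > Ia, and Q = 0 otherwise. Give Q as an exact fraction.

Q = 22792846729/15838335975 in ≈ 1.439 in

Adjust CN=83 to AMC I: 4.2·83/(10 − 0.058·83) → (1743/5) ÷ (2593/500) = 174300/2593 ≈ 67.219
S = 1000/(174300/2593) − 10 = 8500/1743 in ≈ 4.877 in
Ia = 0.2·(8500/1743) = 1700/1743 in ≈ 0.975 in
Since P=4.440 > Ia=0.975: effective rainfall P−Ia = 150973/43575 in
Q = (150973/43575)²/((150973/43575) + 8500/1743) = (22792846729/1898780625)/(363473/43575) = 22792846729/15838335975 in ≈ 1.439 in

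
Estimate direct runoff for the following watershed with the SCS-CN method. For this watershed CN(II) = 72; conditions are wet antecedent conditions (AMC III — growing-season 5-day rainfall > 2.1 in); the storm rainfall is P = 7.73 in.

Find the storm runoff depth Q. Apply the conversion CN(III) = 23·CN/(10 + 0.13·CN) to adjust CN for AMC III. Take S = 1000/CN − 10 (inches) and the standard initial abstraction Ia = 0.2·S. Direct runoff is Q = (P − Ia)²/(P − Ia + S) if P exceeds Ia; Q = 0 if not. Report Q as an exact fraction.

Wet (AMC III): CN(III) = 23·72/(10 + 0.13·72) = 1656/(484/25) = 10350/121 ≈ 85.537
Max retention: S = 1000/(10350/121) − 10 = 350/207 in (≈ 1.691 in)
Ia = 0.2S: 0.2·1.691 = 0.338 in (exactly 70/207)
P − Ia = 7.730 − 0.338 = 153011/20700 ≈ 7.392 in (> 0, runoff occurs)
Q = (153011/20700)²/((153011/20700) + 350/207) = (23412366121/428490000)/(188011/20700) = 23412366121/3891827700 in ≈ 6.016 in

Q = 23412366121/3891827700 in ≈ 6.016 in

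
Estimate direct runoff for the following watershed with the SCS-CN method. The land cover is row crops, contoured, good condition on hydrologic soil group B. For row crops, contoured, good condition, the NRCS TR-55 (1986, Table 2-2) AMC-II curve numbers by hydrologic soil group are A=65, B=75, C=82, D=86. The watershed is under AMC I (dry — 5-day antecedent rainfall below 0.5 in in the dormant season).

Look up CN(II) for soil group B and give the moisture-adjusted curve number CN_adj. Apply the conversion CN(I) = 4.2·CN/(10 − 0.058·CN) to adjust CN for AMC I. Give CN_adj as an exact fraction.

CN_adj = 6300/113 ≈ 55.752

NRCS table: row crops, contoured, good condition, soil group B → CN(II) = 75
Adjust CN=75 to AMC I: 4.2·75/(10 − 0.058·75) → 315 ÷ (113/20) = 6300/113 ≈ 55.752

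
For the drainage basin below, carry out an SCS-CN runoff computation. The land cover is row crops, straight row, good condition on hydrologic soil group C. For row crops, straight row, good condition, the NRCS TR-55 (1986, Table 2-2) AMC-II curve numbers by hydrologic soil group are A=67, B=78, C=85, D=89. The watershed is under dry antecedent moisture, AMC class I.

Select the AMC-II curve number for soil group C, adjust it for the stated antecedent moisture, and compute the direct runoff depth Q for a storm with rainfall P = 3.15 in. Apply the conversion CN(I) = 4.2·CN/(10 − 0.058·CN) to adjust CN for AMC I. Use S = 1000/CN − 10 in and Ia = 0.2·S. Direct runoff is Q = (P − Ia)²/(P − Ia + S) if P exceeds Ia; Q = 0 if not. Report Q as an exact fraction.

Q = 30217009/36882860 in ≈ 0.819 in

NRCS table: row crops, straight row, good condition, soil group C → CN(II) = 85
Dry (AMC I): CN(I) = 4.2·85/(10 − 0.058·85) = 357/(507/100) = 11900/169 ≈ 70.414
Max retention: S = 1000/(11900/169) − 10 = 500/119 in (≈ 4.202 in)
Initial abstraction Ia = S/5 = (500/119)/5 = 100/119 ≈ 0.840 in
Since P=3.150 > Ia=0.840: effective rainfall P−Ia = 5497/2380 in
Q: (5497/2380)² ÷ (15497/2380) = 30217009/36882860 in (≈ 0.819 in)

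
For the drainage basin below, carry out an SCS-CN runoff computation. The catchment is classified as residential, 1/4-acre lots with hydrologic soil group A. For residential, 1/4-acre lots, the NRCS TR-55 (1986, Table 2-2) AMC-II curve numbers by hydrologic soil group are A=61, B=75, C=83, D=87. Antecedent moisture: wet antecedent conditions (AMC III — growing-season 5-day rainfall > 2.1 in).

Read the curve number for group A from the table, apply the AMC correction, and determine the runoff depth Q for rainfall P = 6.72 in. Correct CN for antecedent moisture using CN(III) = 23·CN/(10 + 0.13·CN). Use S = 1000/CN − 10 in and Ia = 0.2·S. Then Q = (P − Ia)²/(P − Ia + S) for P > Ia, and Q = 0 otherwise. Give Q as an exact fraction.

NRCS table: residential, 1/4-acre lots, soil group A → CN(II) = 61
CN(III) from CN(II)=61: (23·61)/(10 + 0.13·61) = 140300/1793 ≈ 78.249
S = 1000/(140300/1793) − 10 = 3900/1403 in ≈ 2.780 in
Ia = 0.2S: 0.2·2.780 = 0.556 in (exactly 780/1403)
Since P=6.720 > Ia=0.556: effective rainfall P−Ia = 216204/35075 in
Q: (216204/35075)² ÷ (313704/35075) = 649224578/152821775 in (≈ 4.248 in)

Q = 649224578/152821775 in ≈ 4.248 in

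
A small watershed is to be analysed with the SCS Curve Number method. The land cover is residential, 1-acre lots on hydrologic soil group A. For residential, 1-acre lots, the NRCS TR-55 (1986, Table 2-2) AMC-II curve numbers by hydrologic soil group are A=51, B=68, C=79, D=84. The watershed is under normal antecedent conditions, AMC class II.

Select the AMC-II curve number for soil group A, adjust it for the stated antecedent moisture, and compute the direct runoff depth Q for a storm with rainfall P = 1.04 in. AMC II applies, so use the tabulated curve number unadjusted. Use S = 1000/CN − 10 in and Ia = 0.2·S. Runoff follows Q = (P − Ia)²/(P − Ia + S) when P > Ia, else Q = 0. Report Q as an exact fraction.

NRCS table: residential, 1-acre lots, soil group A → CN(II) = 51
Average conditions: CN = 51 (no AMC adjustment).
Retention S: 1000/CN − 10 with CN=51.000 → S = 490/51 ≈ 9.608 in
Ia = 0.2·(490/51) = 98/51 in ≈ 1.922 in
P = 1.040 ≤ Ia = 1.922 in: entire storm abstracted, Q = 0.

Q = 0 in ≈ 0.000 in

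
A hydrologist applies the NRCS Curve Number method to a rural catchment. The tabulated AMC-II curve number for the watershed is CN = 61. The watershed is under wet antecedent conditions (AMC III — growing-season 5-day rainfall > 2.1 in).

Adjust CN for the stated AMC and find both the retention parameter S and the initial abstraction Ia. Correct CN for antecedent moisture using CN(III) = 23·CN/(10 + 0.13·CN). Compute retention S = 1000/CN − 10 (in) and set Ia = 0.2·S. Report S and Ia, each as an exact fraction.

CN(III) from CN(II)=61: (23·61)/(10 + 0.13·61) = 140300/1793 ≈ 78.249
Retention S: 1000/CN − 10 with CN=78.249 → S = 3900/1403 ≈ 2.780 in
Ia = 0.2·(3900/1403) = 780/1403 in ≈ 0.556 in

S = 3900/1403 in ≈ 2.780 in; Ia = 780/1403 in ≈ 0.556 in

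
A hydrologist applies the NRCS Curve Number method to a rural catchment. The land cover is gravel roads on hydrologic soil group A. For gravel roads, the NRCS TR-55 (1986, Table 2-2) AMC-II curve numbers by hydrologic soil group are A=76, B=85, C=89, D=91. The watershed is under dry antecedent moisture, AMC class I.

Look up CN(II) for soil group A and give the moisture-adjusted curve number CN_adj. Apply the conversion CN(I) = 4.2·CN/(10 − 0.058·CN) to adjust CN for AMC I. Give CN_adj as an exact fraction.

NRCS table: gravel roads, soil group A → CN(II) = 76
Dry (AMC I): CN(I) = 4.2·76/(10 − 0.058·76) = (1596/5)/(699/125) = 13300/233 ≈ 57.082

CN_adj = 13300/233 ≈ 57.082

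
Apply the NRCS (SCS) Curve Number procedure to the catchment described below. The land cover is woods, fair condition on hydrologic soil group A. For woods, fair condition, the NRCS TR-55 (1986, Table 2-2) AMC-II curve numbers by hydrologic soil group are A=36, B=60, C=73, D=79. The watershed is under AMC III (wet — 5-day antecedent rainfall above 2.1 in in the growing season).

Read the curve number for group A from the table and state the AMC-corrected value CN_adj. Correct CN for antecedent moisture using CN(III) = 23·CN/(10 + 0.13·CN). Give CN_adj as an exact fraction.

NRCS table: woods, fair condition, soil group A → CN(II) = 36
Adjust CN=36 to AMC III: 23·36/(10 + 0.13·36) → 828 ÷ (367/25) = 20700/367 ≈ 56.403

CN_adj = 20700/367 ≈ 56.403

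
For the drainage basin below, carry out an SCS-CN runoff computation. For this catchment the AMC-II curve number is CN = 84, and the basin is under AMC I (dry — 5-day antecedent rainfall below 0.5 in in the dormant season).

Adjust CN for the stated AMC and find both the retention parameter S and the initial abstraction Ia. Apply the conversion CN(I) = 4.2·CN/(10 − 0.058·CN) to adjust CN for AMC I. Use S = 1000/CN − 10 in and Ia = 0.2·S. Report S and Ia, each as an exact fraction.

S = 2000/441 in ≈ 4.535 in; Ia = 400/441 in ≈ 0.907 in

Adjust CN=84 to AMC I: 4.2·84/(10 − 0.058·84) → (1764/5) ÷ (641/125) = 44100/641 ≈ 68.799
Retention S: 1000/CN − 10 with CN=68.799 → S = 2000/441 ≈ 4.535 in
Ia = 0.2S: 0.2·4.535 = 0.907 in (exactly 400/441)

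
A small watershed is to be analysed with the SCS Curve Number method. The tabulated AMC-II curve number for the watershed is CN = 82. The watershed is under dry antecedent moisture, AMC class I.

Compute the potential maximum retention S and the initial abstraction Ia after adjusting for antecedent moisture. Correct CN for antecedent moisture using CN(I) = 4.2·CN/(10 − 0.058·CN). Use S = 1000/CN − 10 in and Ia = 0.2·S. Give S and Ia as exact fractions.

S = 1500/287 in ≈ 5.226 in; Ia = 300/287 in ≈ 1.045 in

CN(I) from CN(II)=82: (4.2·82)/(10 − 0.058·82) = 28700/437 ≈ 65.675
Retention S: 1000/CN − 10 with CN=65.675 → S = 1500/287 ≈ 5.226 in
Ia = 0.2S: 0.2·5.226 = 1.045 in (exactly 300/287)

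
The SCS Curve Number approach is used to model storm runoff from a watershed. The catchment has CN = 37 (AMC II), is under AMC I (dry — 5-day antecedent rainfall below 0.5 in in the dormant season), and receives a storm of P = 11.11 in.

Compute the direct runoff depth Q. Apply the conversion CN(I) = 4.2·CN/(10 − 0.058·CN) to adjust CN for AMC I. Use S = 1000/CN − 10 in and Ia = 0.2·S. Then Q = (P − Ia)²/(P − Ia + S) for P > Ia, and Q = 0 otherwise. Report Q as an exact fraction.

Adjust CN=37 to AMC I: 4.2·37/(10 − 0.058·37) → (777/5) ÷ (3927/500) = 3700/187 ≈ 19.786
S = 1000/(3700/187) − 10 = 1500/37 in ≈ 40.541 in
Ia = 0.2S: 0.2·40.541 = 8.108 in (exactly 300/37)
Since P=11.110 > Ia=8.108: effective rainfall P−Ia = 11107/3700 in
Runoff Q = (P−Ia)²/(P−Ia+S) = (3.002)²/(3.002+40.541) = 123365449/596095900 ≈ 0.207 in

Q = 123365449/596095900 in ≈ 0.207 in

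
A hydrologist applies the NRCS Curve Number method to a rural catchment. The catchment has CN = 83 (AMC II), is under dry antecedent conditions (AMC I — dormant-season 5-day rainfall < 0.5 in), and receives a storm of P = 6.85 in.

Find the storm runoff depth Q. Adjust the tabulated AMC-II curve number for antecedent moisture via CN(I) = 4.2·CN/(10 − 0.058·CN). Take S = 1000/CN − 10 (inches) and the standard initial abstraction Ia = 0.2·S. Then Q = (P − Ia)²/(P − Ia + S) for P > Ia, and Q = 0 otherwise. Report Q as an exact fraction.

Adjust CN=83 to AMC I: 4.2·83/(10 − 0.058·83) → (1743/5) ÷ (2593/500) = 174300/2593 ≈ 67.219
S = 1000/(174300/2593) − 10 = 8500/1743 in ≈ 4.877 in
Ia = 0.2S: 0.2·4.877 = 0.975 in (exactly 1700/1743)
Excess rainfall: 6.850 − 0.975 = 5.875 in; P > Ia so Q > 0
Q = (204791/34860)²/((204791/34860) + 8500/1743) = (41939353681/1215219600)/(374791/34860) = 41939353681/13065214260 in ≈ 3.210 in

Q = 41939353681/13065214260 in ≈ 3.210 in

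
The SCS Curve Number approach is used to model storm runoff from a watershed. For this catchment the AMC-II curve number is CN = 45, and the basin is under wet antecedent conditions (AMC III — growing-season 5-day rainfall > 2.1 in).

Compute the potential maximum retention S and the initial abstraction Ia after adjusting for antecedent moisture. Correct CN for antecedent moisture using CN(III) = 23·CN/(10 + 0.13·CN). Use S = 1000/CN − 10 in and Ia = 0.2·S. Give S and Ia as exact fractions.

Adjust CN=45 to AMC III: 23·45/(10 + 0.13·45) → 1035 ÷ (317/20) = 20700/317 ≈ 65.300
Max retention: S = 1000/(20700/317) − 10 = 1100/207 in (≈ 5.314 in)
Ia = 0.2S: 0.2·5.314 = 1.063 in (exactly 220/207)

S = 1100/207 in ≈ 5.314 in; Ia = 220/207 in ≈ 1.063 in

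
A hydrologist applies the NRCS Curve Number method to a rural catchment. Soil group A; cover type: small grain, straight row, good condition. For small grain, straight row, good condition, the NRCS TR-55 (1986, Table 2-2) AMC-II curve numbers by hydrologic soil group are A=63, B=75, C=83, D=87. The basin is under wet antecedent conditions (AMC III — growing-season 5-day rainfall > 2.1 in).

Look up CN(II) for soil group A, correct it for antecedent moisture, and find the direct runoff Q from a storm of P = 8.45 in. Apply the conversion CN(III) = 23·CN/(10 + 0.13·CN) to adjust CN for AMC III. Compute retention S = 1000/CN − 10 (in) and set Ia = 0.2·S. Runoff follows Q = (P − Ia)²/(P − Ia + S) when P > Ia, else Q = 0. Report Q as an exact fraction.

NRCS table: small grain, straight row, good condition, soil group A → CN(II) = 63
CN(III) from CN(II)=63: (23·63)/(10 + 0.13·63) = 144900/1819 ≈ 79.659
Retention S: 1000/CN − 10 with CN=79.659 → S = 3700/1449 ≈ 2.553 in
Ia = 0.2S: 0.2·2.553 = 0.511 in (exactly 740/1449)
P − Ia = 8.450 − 0.511 = 230081/28980 ≈ 7.939 in (> 0, runoff occurs)
Q: (230081/28980)² ÷ (304081/28980) = 52937266561/8812267380 in (≈ 6.007 in)

Q = 52937266561/8812267380 in ≈ 6.007 in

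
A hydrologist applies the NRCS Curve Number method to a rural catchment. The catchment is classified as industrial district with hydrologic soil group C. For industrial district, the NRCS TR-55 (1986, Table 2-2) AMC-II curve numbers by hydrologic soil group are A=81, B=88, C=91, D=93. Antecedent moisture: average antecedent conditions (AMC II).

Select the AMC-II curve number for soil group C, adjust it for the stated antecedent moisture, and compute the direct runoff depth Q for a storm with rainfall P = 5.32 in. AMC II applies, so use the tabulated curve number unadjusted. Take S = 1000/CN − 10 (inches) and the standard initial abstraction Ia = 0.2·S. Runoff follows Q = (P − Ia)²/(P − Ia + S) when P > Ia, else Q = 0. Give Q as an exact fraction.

Q = 135792409/31629325 in ≈ 4.293 in

NRCS table: industrial district, soil group C → CN(II) = 91
Average conditions: CN = 91 (no AMC adjustment).
S = 1000/91 − 10 = 90/91 in ≈ 0.989 in
Initial abstraction Ia = S/5 = (90/91)/5 = 18/91 ≈ 0.198 in
P − Ia = 5.320 − 0.198 = 11653/2275 ≈ 5.122 in (> 0, runoff occurs)
Q = (11653/2275)²/((11653/2275) + 90/91) = (135792409/5175625)/(13903/2275) = 135792409/31629325 in ≈ 4.293 in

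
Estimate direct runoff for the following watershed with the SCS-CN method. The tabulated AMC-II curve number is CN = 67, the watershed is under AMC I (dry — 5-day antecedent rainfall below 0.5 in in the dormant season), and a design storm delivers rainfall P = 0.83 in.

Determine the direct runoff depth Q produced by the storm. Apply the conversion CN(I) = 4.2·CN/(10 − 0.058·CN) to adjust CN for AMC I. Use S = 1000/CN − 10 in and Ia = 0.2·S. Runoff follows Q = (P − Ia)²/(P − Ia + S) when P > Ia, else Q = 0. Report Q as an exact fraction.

Adjust CN=67 to AMC I: 4.2·67/(10 − 0.058·67) → (1407/5) ÷ (3057/500) = 46900/1019 ≈ 46.026
Max retention: S = 1000/(46900/1019) − 10 = 5500/469 in (≈ 11.727 in)
Ia = 0.2S: 0.2·11.727 = 2.345 in (exactly 1100/469)
P = 0.830 ≤ Ia = 2.345 in: entire storm abstracted, Q = 0.

Q = 0 in ≈ 0.000 in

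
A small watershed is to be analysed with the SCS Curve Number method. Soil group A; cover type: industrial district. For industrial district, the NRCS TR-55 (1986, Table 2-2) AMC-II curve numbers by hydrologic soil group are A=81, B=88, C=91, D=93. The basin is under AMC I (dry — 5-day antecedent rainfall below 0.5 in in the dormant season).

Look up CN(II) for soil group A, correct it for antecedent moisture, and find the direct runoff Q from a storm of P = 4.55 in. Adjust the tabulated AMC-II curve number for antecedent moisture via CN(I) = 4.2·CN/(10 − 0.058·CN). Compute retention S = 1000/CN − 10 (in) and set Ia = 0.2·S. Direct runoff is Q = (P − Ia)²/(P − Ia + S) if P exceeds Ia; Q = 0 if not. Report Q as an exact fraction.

Q = 13640137681/10437029820 in ≈ 1.307 in

NRCS table: industrial district, soil group A → CN(II) = 81
CN(I) from CN(II)=81: (4.2·81)/(10 − 0.058·81) = 170100/2651 ≈ 64.164
Max retention: S = 1000/(170100/2651) − 10 = 9500/1701 in (≈ 5.585 in)
Ia = 0.2·(9500/1701) = 1900/1701 in ≈ 1.117 in
Since P=4.550 > Ia=1.117: effective rainfall P−Ia = 116791/34020 in
Runoff Q = (P−Ia)²/(P−Ia+S) = (3.433)²/(3.433+5.585) = 13640137681/10437029820 ≈ 1.307 in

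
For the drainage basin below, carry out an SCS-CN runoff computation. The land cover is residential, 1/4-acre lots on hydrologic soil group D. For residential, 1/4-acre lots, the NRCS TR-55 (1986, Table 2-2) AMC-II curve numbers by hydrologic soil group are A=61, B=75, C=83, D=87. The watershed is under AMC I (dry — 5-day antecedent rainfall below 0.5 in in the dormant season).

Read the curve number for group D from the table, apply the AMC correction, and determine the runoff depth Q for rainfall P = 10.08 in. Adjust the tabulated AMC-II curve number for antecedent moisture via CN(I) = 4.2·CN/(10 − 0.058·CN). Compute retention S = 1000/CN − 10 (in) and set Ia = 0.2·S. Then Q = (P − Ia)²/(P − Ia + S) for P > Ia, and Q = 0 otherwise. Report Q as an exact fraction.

Q = 45775458304/6741675675 in ≈ 6.790 in

NRCS table: residential, 1/4-acre lots, soil group D → CN(II) = 87
Adjust CN=87 to AMC I: 4.2·87/(10 − 0.058·87) → (1827/5) ÷ (2477/500) = 182700/2477 ≈ 73.759
Max retention: S = 1000/(182700/2477) − 10 = 6500/1827 in (≈ 3.558 in)
Ia = 0.2S: 0.2·3.558 = 0.712 in (exactly 1300/1827)
Since P=10.080 > Ia=0.712: effective rainfall P−Ia = 427904/45675 in
Q: (427904/45675)² ÷ (590404/45675) = 45775458304/6741675675 in (≈ 6.790 in)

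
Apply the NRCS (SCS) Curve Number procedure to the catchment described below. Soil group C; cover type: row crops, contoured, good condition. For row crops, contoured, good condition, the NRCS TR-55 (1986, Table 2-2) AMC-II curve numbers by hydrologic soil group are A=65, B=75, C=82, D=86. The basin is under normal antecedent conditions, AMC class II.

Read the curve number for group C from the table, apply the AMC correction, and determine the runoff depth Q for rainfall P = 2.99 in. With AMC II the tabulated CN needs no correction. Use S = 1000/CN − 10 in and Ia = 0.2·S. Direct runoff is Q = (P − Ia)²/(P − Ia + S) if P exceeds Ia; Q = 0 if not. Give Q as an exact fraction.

Q = 109390681/79781900 in ≈ 1.371 in

NRCS table: row crops, contoured, good condition, soil group C → CN(II) = 82
AMC II — tabulated CN = 82 applies directly.
Retention S: 1000/CN − 10 with CN=82.000 → S = 90/41 ≈ 2.195 in
Initial abstraction Ia = S/5 = (90/41)/5 = 18/41 ≈ 0.439 in
Since P=2.990 > Ia=0.439: effective rainfall P−Ia = 10459/4100 in
Runoff Q = (P−Ia)²/(P−Ia+S) = (2.551)²/(2.551+2.195) = 109390681/79781900 ≈ 1.371 in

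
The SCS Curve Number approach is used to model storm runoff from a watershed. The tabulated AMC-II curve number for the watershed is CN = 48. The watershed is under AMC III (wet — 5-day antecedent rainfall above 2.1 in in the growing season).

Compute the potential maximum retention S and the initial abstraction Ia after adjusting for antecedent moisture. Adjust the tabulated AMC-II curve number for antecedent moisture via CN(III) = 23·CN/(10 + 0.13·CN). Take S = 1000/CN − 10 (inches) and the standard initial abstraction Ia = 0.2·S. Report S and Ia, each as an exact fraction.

S = 325/69 in ≈ 4.710 in; Ia = 65/69 in ≈ 0.942 in

CN(III) from CN(II)=48: (23·48)/(10 + 0.13·48) = 13800/203 ≈ 67.980
Max retention: S = 1000/(13800/203) − 10 = 325/69 in (≈ 4.710 in)
Initial abstraction Ia = S/5 = (325/69)/5 = 65/69 ≈ 0.942 in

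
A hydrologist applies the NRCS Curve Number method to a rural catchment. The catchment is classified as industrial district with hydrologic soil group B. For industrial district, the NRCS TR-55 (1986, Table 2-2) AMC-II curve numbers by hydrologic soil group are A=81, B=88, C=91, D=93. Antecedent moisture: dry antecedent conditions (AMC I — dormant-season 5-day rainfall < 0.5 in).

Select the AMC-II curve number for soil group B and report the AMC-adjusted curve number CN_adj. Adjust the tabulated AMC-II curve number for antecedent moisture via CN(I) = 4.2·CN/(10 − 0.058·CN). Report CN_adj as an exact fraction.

CN_adj = 3850/51 ≈ 75.490

NRCS table: industrial district, soil group B → CN(II) = 88
Dry (AMC I): CN(I) = 4.2·88/(10 − 0.058·88) = (1848/5)/(612/125) = 3850/51 ≈ 75.490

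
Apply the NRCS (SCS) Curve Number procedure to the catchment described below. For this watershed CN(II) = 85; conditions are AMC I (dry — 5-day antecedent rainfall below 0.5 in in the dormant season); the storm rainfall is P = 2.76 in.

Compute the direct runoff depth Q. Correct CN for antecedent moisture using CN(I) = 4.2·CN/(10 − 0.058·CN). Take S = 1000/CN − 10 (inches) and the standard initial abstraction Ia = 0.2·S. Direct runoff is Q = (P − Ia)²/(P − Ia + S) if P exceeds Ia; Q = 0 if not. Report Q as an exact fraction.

Dry (AMC I): CN(I) = 4.2·85/(10 − 0.058·85) = 357/(507/100) = 11900/169 ≈ 70.414
S = 1000/(11900/169) − 10 = 500/119 in ≈ 4.202 in
Initial abstraction Ia = S/5 = (500/119)/5 = 100/119 ≈ 0.840 in
Excess rainfall: 2.760 − 0.840 = 1.920 in; P > Ia so Q > 0
Q = (5711/2975)²/((5711/2975) + 500/119) = (32615521/8850625)/(18211/2975) = 32615521/54177725 in ≈ 0.602 in

Q = 32615521/54177725 in ≈ 0.602 in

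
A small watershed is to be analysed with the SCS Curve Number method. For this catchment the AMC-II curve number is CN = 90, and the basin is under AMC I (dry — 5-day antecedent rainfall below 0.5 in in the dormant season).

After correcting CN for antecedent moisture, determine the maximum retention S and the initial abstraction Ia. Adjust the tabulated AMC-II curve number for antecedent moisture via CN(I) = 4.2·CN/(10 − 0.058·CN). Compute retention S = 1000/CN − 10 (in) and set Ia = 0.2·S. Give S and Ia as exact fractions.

Adjust CN=90 to AMC I: 4.2·90/(10 − 0.058·90) → 378 ÷ (239/50) = 18900/239 ≈ 79.079
S = 1000/(18900/239) − 10 = 500/189 in ≈ 2.646 in
Ia = 0.2S: 0.2·2.646 = 0.529 in (exactly 100/189)

S = 500/189 in ≈ 2.646 in; Ia = 100/189 in ≈ 0.529 in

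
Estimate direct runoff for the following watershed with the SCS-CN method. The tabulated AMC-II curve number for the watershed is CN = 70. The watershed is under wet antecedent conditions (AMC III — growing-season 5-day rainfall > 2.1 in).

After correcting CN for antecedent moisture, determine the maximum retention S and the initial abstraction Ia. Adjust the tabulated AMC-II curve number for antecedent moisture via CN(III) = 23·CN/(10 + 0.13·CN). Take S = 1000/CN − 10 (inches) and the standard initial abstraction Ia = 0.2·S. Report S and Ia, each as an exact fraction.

Adjust CN=70 to AMC III: 23·70/(10 + 0.13·70) → 1610 ÷ (191/10) = 16100/191 ≈ 84.293
Retention S: 1000/CN − 10 with CN=84.293 → S = 300/161 ≈ 1.863 in
Ia = 0.2S: 0.2·1.863 = 0.373 in (exactly 60/161)

S = 300/161 in ≈ 1.863 in; Ia = 60/161 in ≈ 0.373 in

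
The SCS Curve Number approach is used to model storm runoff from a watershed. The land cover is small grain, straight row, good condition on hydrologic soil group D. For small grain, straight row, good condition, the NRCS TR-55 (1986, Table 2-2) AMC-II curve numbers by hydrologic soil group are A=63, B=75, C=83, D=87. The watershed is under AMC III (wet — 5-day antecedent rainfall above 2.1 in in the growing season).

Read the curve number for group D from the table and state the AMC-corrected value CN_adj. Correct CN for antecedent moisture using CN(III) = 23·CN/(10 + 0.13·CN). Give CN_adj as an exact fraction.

NRCS table: small grain, straight row, good condition, soil group D → CN(II) = 87
CN(III) from CN(II)=87: (23·87)/(10 + 0.13·87) = 200100/2131 ≈ 93.900

CN_adj = 200100/2131 ≈ 93.900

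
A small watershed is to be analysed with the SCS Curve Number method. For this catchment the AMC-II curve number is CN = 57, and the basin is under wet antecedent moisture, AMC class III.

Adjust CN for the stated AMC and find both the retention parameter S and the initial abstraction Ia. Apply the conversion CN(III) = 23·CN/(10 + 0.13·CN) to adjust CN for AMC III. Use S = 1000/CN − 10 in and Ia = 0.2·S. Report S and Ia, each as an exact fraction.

S = 4300/1311 in ≈ 3.280 in; Ia = 860/1311 in ≈ 0.656 in

Adjust CN=57 to AMC III: 23·57/(10 + 0.13·57) → 1311 ÷ (1741/100) = 131100/1741 ≈ 75.302
S = 1000/(131100/1741) − 10 = 4300/1311 in ≈ 3.280 in
Ia = 0.2·(4300/1311) = 860/1311 in ≈ 0.656 in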